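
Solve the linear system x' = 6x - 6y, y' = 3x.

x(t) = K_1e^(3t)sin(3t) - K_1e^(3t)cos(3t) - K_2e^(3t)sin(3t) - K_2e^(3t)cos(3t), y(t) = -K_1e^(3t)cos(3t) - K_2e^(3t)sin(3t)

Coefficient matrix A = [[6, -6], [3, 0]].
Characteristic polynomial det(A - λI) = λ^2 - 6λ + 18 = 0.
Eigenvalues λ = 3 ± 3i (complex conjugate pair).
For λ=3+3i: an eigenvector is (-1,-1) - i(1,0) = (-1 - i, -1).
A real fundamental pair from Re and Im of e^((3+3i)t)v: X_1 = e^(3t)(cos(3t)·(-1,-1) + sin(3t)·(1,0)), X_2 = e^(3t)(sin(3t)·(-1,-1) - cos(3t)·(1,0)).
General solution: K_1X_1 + K_2X_2.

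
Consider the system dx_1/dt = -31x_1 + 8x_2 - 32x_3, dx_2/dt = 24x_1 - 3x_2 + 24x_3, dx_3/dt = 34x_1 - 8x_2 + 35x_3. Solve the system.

Coefficient matrix A = [[-31, 8, -32], [24, -3, 24], [34, -8, 35]].
det(A - λI) = 0 gives eigenvalues λ = 1, -3, 3.
For λ=1: eigenvector (1,0,-1).
For λ=-3: eigenvector (-2,1,2).
For λ=3: eigenvector (0,4,1).
General solution: C_1e^(t)(1,0,-1) + C_2e^(-3t)(-2,1,2) + C_3e^(3t)(0,4,1).

x_1(t) = C_1e^(t) - 2C_2e^(-3t), x_2(t) = C_2e^(-3t) + 4C_3e^(3t), x_3(t) = -C_1e^(t) + 2C_2e^(-3t) + C_3e^(3t)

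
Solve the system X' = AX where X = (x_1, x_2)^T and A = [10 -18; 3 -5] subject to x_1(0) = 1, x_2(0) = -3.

x_1(t) = 21e^(4t) - 20e^(t), x_2(t) = 7e^(4t) - 10e^(t)

Coefficient matrix A = [[10, -18], [3, -5]].
Characteristic polynomial det(A - λI) = λ^2 - 5λ + 4 = 0.
Eigenvalues λ = 4, 1.
For λ=4: (A-λI) row 1 is [6, -18], so an eigenvector is (3, 1).
For λ=1: (A-λI) row 1 is [9, -18], so an eigenvector is (2, 1).
General solution: K_1e^(4t)(3,1) + K_2e^(t)(2,1).
Applying x_1(0)=1, x_2(0)=-3 gives K_1=7, K_2=-10.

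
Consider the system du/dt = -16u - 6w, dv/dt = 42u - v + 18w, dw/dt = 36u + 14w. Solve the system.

Coefficient matrix A = [[-16, 0, -6], [42, -1, 18], [36, 0, 14]].
det(A - λI) = 0 gives eigenvalues λ = -4, 2, -1.
For λ=-4: eigenvector (1,-2,-2).
For λ=2: eigenvector (-1,4,3).
For λ=-1: eigenvector (0,1,0).
General solution: K_1e^(-4t)(1,-2,-2) + K_2e^(2t)(-1,4,3) + K_3e^(-t)(0,1,0).

u(t) = K_1e^(-4t) - K_2e^(2t), v(t) = -2K_1e^(-4t) + 4K_2e^(2t) + K_3e^(-t), w(t) = -2K_1e^(-4t) + 3K_2e^(2t)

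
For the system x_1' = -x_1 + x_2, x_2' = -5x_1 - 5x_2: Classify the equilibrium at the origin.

A = [[-1,1],[-5,-5]]; det(A-λI) = λ^2 + 6λ + 10.
λ = -3 ± i: negative real part.

stable spiral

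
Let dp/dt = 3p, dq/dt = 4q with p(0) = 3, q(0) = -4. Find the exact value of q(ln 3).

-324

A = [[3,0],[0,4]]; eigenvalues λ = 4, 3.
Eigenvectors: (0,1) for λ=4, (-1,0) for λ=3.
From the initial condition, c_1 = -4, c_2 = -3.
q(ln 3) = (-4)(3^4)(1) + (-3)(3^3)(0) = -324.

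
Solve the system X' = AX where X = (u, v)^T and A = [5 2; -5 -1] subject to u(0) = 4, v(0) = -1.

u(t) = 10e^(2t)sin(t) + 4e^(2t)cos(t), v(t) = -17e^(2t)sin(t) - e^(2t)cos(t)

Coefficient matrix A = [[5, 2], [-5, -1]].
Characteristic polynomial det(A - λI) = λ^2 - 4λ + 5 = 0.
Eigenvalues λ = 2 ± i (complex conjugate pair).
For λ=2+i: an eigenvector is (-1,2) - i(1,-1) = (-1 - i, 2 + i).
A real fundamental pair from Re and Im of e^((2+i)t)v: X_1 = e^(2t)(cos(t)·(-1,2) + sin(t)·(1,-1)), X_2 = e^(2t)(sin(t)·(-1,2) - cos(t)·(1,-1)).
General solution: K_1X_1 + K_2X_2.
Applying u(0)=4, v(0)=-1 gives K_1=3, K_2=-7.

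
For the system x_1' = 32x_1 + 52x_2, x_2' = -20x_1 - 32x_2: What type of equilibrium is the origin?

center

A = [[32,52],[-20,-32]]; det(A-λI) = λ^2 + 16.
λ = 0 ± 4i: zero real part.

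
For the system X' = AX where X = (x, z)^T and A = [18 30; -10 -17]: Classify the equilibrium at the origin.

saddle

A = [[18,30],[-10,-17]]; det(A-λI) = λ^2 - λ - 6.
λ = 3, -2: opposite signs.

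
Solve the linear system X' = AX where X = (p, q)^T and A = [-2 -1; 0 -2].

p(t) = K_1e^(-2t) + K_2te^(-2t) - 2K_2e^(-2t), q(t) = -K_2e^(-2t)

Coefficient matrix A = [[-2, -1], [0, -2]].
Characteristic polynomial det(A - λI) = λ^2 + 4λ + 4 = 0.
Single eigenvalue λ = -2 with algebraic multiplicity 2.
Eigenvector v = (1,0); generalized eigenvector w with (A-λI)w=v is (-2,-1).
General solution: e^(-2t)[K_1·v + K_2·(t·v + w)].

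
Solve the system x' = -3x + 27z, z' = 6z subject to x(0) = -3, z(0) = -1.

x(t) = -3e^(6t), z(t) = -e^(6t)

Coefficient matrix A = [[-3, 27], [0, 6]].
Characteristic polynomial det(A - λI) = λ^2 - 3λ - 18 = 0.
Eigenvalues λ = 6, -3.
For λ=6: (A-λI) row 1 is [-9, 27], so an eigenvector is (-3, -1).
For λ=-3: (A-λI) row 1 is [0, 27], so an eigenvector is (1, 0).
General solution: C_1e^(6t)(-3,-1) + C_2e^(-3t)(1,0).
Applying x(0)=-3, z(0)=-1 gives C_1=1, C_2=0.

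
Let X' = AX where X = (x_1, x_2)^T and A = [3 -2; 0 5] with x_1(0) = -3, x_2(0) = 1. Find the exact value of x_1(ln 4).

A = [[3,-2],[0,5]]; eigenvalues λ = 5, 3.
Eigenvectors: (1,-1) for λ=5, (-1,0) for λ=3.
From the initial condition, c_1 = -1, c_2 = 2.
x_1(ln 4) = (-1)(4^5)(1) + (2)(4^3)(-1) = -1152.

-1152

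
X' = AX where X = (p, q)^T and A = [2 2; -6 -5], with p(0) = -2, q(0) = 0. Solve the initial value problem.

Coefficient matrix A = [[2, 2], [-6, -5]].
Characteristic polynomial det(A - λI) = λ^2 + 3λ + 2 = 0.
Eigenvalues λ = -1, -2.
For λ=-1: (A-λI) row 1 is [3, 2], so an eigenvector is (-2, 3).
For λ=-2: (A-λI) row 1 is [4, 2], so an eigenvector is (-1, 2).
General solution: C_1e^(-t)(-2,3) + C_2e^(-2t)(-1,2).
Applying p(0)=-2, q(0)=0 gives C_1=4, C_2=-6.

p(t) = -8e^(-t) + 6e^(-2t), q(t) = 12e^(-t) - 12e^(-2t)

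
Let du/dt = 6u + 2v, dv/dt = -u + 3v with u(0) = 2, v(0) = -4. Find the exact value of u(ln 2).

A = [[6,2],[-1,3]]; eigenvalues λ = 4, 5.
Eigenvectors: (1,-1) for λ=4, (2,-1) for λ=5.
From the initial condition, c_1 = 6, c_2 = -2.
u(ln 2) = (6)(2^4)(1) + (-2)(2^5)(2) = -32.

-32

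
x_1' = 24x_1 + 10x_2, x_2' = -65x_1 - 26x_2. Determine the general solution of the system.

x_1(t) = -C_1e^(-t)sin(5t) + C_1e^(-t)cos(5t) + C_2e^(-t)sin(5t) + C_2e^(-t)cos(5t), x_2(t) = 2C_1e^(-t)sin(5t) - 3C_1e^(-t)cos(5t) - 3C_2e^(-t)sin(5t) - 2C_2e^(-t)cos(5t)

Coefficient matrix A = [[24, 10], [-65, -26]].
Characteristic polynomial det(A - λI) = λ^2 + 2λ + 26 = 0.
Eigenvalues λ = -1 ± 5i (complex conjugate pair).
For λ=-1+5i: an eigenvector is (1,-3) - i(-1,2) = (1 + i, -3 - 2i).
A real fundamental pair from Re and Im of e^((-1+5i)t)v: X_1 = e^(-t)(cos(5t)·(1,-3) + sin(5t)·(-1,2)), X_2 = e^(-t)(sin(5t)·(1,-3) - cos(5t)·(-1,2)).
General solution: C_1X_1 + C_2X_2.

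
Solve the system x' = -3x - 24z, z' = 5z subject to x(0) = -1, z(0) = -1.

x(t) = 3e^(5t) - 4e^(-3t), z(t) = -e^(5t)

Coefficient matrix A = [[-3, -24], [0, 5]].
Characteristic polynomial det(A - λI) = λ^2 - 2λ - 15 = 0.
Eigenvalues λ = 5, -3.
For λ=5: (A-λI) row 1 is [-8, -24], so an eigenvector is (3, -1).
For λ=-3: (A-λI) row 1 is [0, -24], so an eigenvector is (-1, 0).
General solution: c_1e^(5t)(3,-1) + c_2e^(-3t)(-1,0).
Applying x(0)=-1, z(0)=-1 gives c_1=1, c_2=4.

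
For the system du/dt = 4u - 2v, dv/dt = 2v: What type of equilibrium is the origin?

A = [[4,-2],[0,2]]; det(A-λI) = λ^2 - 6λ + 8.
λ = 2, 4: both positive.

unstable node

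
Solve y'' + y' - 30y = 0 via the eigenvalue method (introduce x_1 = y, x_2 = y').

y(t) = C_1e^(-6t) + C_2e^(5t)

Let x_1 = y, x_2 = y'. Then x_1' = x_2 and x_2' = 30x_1 - x_2.
A = [[0,1],[30,-1]]; det(A-λI) = λ^2 + λ - 30.
Eigenvalues λ = -6, 5 with eigenvectors (1,-6), (1,5).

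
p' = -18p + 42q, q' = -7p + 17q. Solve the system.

p(t) = 2C_1e^(3t) + 3C_2e^(-4t), q(t) = C_1e^(3t) + C_2e^(-4t)

Coefficient matrix A = [[-18, 42], [-7, 17]].
Characteristic polynomial det(A - λI) = λ^2 + λ - 12 = 0.
Eigenvalues λ = 3, -4.
For λ=3: (A-λI) row 1 is [-21, 42], so an eigenvector is (2, 1).
For λ=-4: (A-λI) row 1 is [-14, 42], so an eigenvector is (3, 1).
General solution: C_1e^(3t)(2,1) + C_2e^(-4t)(3,1).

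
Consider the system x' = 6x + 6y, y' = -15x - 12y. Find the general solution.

x(t) = K_1e^(-3t)sin(3t) - K_1e^(-3t)cos(3t) - K_2e^(-3t)sin(3t) - K_2e^(-3t)cos(3t), y(t) = -K_1e^(-3t)sin(3t) + 2K_1e^(-3t)cos(3t) + 2K_2e^(-3t)sin(3t) + K_2e^(-3t)cos(3t)

Coefficient matrix A = [[6, 6], [-15, -12]].
Characteristic polynomial det(A - λI) = λ^2 + 6λ + 18 = 0.
Eigenvalues λ = -3 ± 3i (complex conjugate pair).
For λ=-3+3i: an eigenvector is (-1,2) - i(1,-1) = (-1 - i, 2 + i).
A real fundamental pair from Re and Im of e^((-3+3i)t)v: X_1 = e^(-3t)(cos(3t)·(-1,2) + sin(3t)·(1,-1)), X_2 = e^(-3t)(sin(3t)·(-1,2) - cos(3t)·(1,-1)).
General solution: K_1X_1 + K_2X_2.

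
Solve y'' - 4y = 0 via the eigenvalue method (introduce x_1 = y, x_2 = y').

Let x_1 = y, x_2 = y'. Then x_1' = x_2 and x_2' = 4x_1.
A = [[0,1],[4,0]]; det(A-λI) = λ^2 - 4.
Eigenvalues λ = 2, -2 with eigenvectors (1,2), (1,-2).

y(t) = c_1e^(2t) + c_2e^(-2t)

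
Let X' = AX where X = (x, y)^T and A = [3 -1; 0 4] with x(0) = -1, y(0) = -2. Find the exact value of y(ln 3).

A = [[3,-1],[0,4]]; eigenvalues λ = 3, 4.
Eigenvectors: (-1,0) for λ=3, (-1,1) for λ=4.
From the initial condition, c_1 = 3, c_2 = -2.
y(ln 3) = (3)(3^3)(0) + (-2)(3^4)(1) = -162.

-162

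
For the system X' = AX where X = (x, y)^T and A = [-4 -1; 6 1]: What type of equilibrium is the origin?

A = [[-4,-1],[6,1]]; det(A-λI) = λ^2 + 3λ + 2.
λ = -2, -1: both negative.

stable node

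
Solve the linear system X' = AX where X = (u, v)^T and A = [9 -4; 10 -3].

u(t) = K_1e^(3t)sin(2t) - K_1e^(3t)cos(2t) - K_2e^(3t)sin(2t) - K_2e^(3t)cos(2t), v(t) = K_1e^(3t)sin(2t) - 2K_1e^(3t)cos(2t) - 2K_2e^(3t)sin(2t) - K_2e^(3t)cos(2t)

Coefficient matrix A = [[9, -4], [10, -3]].
Characteristic polynomial det(A - λI) = λ^2 - 6λ + 13 = 0.
Eigenvalues λ = 3 ± 2i (complex conjugate pair).
For λ=3+2i: an eigenvector is (-1,-2) - i(1,1) = (-1 - i, -2 - i).
A real fundamental pair from Re and Im of e^((3+2i)t)v: X_1 = e^(3t)(cos(2t)·(-1,-2) + sin(2t)·(1,1)), X_2 = e^(3t)(sin(2t)·(-1,-2) - cos(2t)·(1,1)).
General solution: K_1X_1 + K_2X_2.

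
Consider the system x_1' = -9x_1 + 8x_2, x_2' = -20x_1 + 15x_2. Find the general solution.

Coefficient matrix A = [[-9, 8], [-20, 15]].
Characteristic polynomial det(A - λI) = λ^2 - 6λ + 25 = 0.
Eigenvalues λ = 3 ± 4i (complex conjugate pair).
For λ=3+4i: an eigenvector is (-1,-2) - i(-1,-1) = (-1 + i, -2 + i).
A real fundamental pair from Re and Im of e^((3+4i)t)v: X_1 = e^(3t)(cos(4t)·(-1,-2) + sin(4t)·(-1,-1)), X_2 = e^(3t)(sin(4t)·(-1,-2) - cos(4t)·(-1,-1)).
General solution: c_1X_1 + c_2X_2.

x_1(t) = -c_1e^(3t)sin(4t) - c_1e^(3t)cos(4t) - c_2e^(3t)sin(4t) + c_2e^(3t)cos(4t), x_2(t) = -c_1e^(3t)sin(4t) - 2c_1e^(3t)cos(4t) - 2c_2e^(3t)sin(4t) + c_2e^(3t)cos(4t)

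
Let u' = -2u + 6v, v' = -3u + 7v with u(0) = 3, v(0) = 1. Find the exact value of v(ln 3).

-75

A = [[-2,6],[-3,7]]; eigenvalues λ = 1, 4.
Eigenvectors: (2,1) for λ=1, (1,1) for λ=4.
From the initial condition, c_1 = 2, c_2 = -1.
v(ln 3) = (2)(3^1)(1) + (-1)(3^4)(1) = -75.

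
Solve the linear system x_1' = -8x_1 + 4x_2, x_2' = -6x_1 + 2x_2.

x_1(t) = 2C_1e^(-2t) - C_2e^(-4t), x_2(t) = 3C_1e^(-2t) - C_2e^(-4t)

Coefficient matrix A = [[-8, 4], [-6, 2]].
Characteristic polynomial det(A - λI) = λ^2 + 6λ + 8 = 0.
Eigenvalues λ = -2, -4.
For λ=-2: (A-λI) row 1 is [-6, 4], so an eigenvector is (2, 3).
For λ=-4: (A-λI) row 1 is [-4, 4], so an eigenvector is (-1, -1).
General solution: C_1e^(-2t)(2,3) + C_2e^(-4t)(-1,-1).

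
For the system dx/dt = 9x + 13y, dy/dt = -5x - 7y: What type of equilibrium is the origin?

A = [[9,13],[-5,-7]]; det(A-λI) = λ^2 - 2λ + 2.
λ = 1 ± i: positive real part.

unstable spiral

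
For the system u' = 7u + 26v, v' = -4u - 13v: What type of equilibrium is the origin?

A = [[7,26],[-4,-13]]; det(A-λI) = λ^2 + 6λ + 13.
λ = -3 ± 2i: negative real part.

stable spiral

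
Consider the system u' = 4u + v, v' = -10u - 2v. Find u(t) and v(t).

Coefficient matrix A = [[4, 1], [-10, -2]].
Characteristic polynomial det(A - λI) = λ^2 - 2λ + 2 = 0.
Eigenvalues λ = 1 ± i (complex conjugate pair).
For λ=1+i: an eigenvector is (-1,3) - i(0,1) = (-1, 3 - i).
A real fundamental pair from Re and Im of e^((1+i)t)v: X_1 = e^(t)(cos(t)·(-1,3) + sin(t)·(0,1)), X_2 = e^(t)(sin(t)·(-1,3) - cos(t)·(0,1)).
General solution: K_1X_1 + K_2X_2.

u(t) = -K_1e^(t)cos(t) - K_2e^(t)sin(t), v(t) = K_1e^(t)sin(t) + 3K_1e^(t)cos(t) + 3K_2e^(t)sin(t) - K_2e^(t)cos(t)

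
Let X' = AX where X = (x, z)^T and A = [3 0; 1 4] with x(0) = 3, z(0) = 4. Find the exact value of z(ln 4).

1600

A = [[3,0],[1,4]]; eigenvalues λ = 3, 4.
Eigenvectors: (-1,1) for λ=3, (0,1) for λ=4.
From the initial condition, c_1 = -3, c_2 = 7.
z(ln 4) = (-3)(4^3)(1) + (7)(4^4)(1) = 1600.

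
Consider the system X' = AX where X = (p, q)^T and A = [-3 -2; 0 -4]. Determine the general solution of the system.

Coefficient matrix A = [[-3, -2], [0, -4]].
Characteristic polynomial det(A - λI) = λ^2 + 7λ + 12 = 0.
Eigenvalues λ = -3, -4.
For λ=-3: (A-λI) row 1 is [0, -2], so an eigenvector is (-1, 0).
For λ=-4: (A-λI) row 1 is [1, -2], so an eigenvector is (-2, -1).
General solution: K_1e^(-3t)(-1,0) + K_2e^(-4t)(-2,-1).

p(t) = -K_1e^(-3t) - 2K_2e^(-4t), q(t) = -K_2e^(-4t)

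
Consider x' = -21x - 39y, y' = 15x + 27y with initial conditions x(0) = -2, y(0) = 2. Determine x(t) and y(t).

Coefficient matrix A = [[-21, -39], [15, 27]].
Characteristic polynomial det(A - λI) = λ^2 - 6λ + 18 = 0.
Eigenvalues λ = 3 ± 3i (complex conjugate pair).
For λ=3+3i: an eigenvector is (2,-1) - i(-3,2) = (2 + 3i, -1 - 2i).
A real fundamental pair from Re and Im of e^((3+3i)t)v: X_1 = e^(3t)(cos(3t)·(2,-1) + sin(3t)·(-3,2)), X_2 = e^(3t)(sin(3t)·(2,-1) - cos(3t)·(-3,2)).
General solution: C_1X_1 + C_2X_2.
Applying x(0)=-2, y(0)=2 gives C_1=2, C_2=-2.

x(t) = -10e^(3t)sin(3t) - 2e^(3t)cos(3t), y(t) = 6e^(3t)sin(3t) + 2e^(3t)cos(3t)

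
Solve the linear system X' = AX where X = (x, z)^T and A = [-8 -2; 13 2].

x(t) = C_1e^(-3t)sin(t) + C_1e^(-3t)cos(t) + C_2e^(-3t)sin(t) - C_2e^(-3t)cos(t), z(t) = -2C_1e^(-3t)sin(t) - 3C_1e^(-3t)cos(t) - 3C_2e^(-3t)sin(t) + 2C_2e^(-3t)cos(t)

Coefficient matrix A = [[-8, -2], [13, 2]].
Characteristic polynomial det(A - λI) = λ^2 + 6λ + 10 = 0.
Eigenvalues λ = -3 ± i (complex conjugate pair).
For λ=-3+i: an eigenvector is (1,-3) - i(1,-2) = (1 - i, -3 + 2i).
A real fundamental pair from Re and Im of e^((-3+i)t)v: X_1 = e^(-3t)(cos(t)·(1,-3) + sin(t)·(1,-2)), X_2 = e^(-3t)(sin(t)·(1,-3) - cos(t)·(1,-2)).
General solution: C_1X_1 + C_2X_2.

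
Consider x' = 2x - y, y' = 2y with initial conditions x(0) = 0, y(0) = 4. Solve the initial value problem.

Coefficient matrix A = [[2, -1], [0, 2]].
Characteristic polynomial det(A - λI) = λ^2 - 4λ + 4 = 0.
Single eigenvalue λ = 2 with algebraic multiplicity 2.
Eigenvector v = (-1,0); generalized eigenvector w with (A-λI)w=v is (3,1).
General solution: e^(2t)[c_1·v + c_2·(t·v + w)].
Applying x(0)=0, y(0)=4 gives c_1=12, c_2=4.

x(t) = -4te^(2t), y(t) = 4e^(2t)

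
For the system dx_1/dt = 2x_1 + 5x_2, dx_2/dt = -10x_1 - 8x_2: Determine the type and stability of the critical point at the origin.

A = [[2,5],[-10,-8]]; det(A-λI) = λ^2 + 6λ + 34.
λ = -3 ± 5i: negative real part.

stable spiral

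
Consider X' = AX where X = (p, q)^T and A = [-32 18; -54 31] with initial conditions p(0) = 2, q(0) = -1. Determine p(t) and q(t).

p(t) = -8e^(4t) + 10e^(-5t), q(t) = -16e^(4t) + 15e^(-5t)

Coefficient matrix A = [[-32, 18], [-54, 31]].
Characteristic polynomial det(A - λI) = λ^2 + λ - 20 = 0.
Eigenvalues λ = -5, 4.
For λ=-5: (A-λI) row 1 is [-27, 18], so an eigenvector is (-2, -3).
For λ=4: (A-λI) row 1 is [-36, 18], so an eigenvector is (1, 2).
General solution: c_1e^(-5t)(-2,-3) + c_2e^(4t)(1,2).
Applying p(0)=2, q(0)=-1 gives c_1=-5, c_2=-8.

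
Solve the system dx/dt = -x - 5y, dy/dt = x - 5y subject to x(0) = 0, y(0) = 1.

x(t) = -5e^(-3t)sin(t), y(t) = -2e^(-3t)sin(t) + e^(-3t)cos(t)

Coefficient matrix A = [[-1, -5], [1, -5]].
Characteristic polynomial det(A - λI) = λ^2 + 6λ + 10 = 0.
Eigenvalues λ = -3 ± i (complex conjugate pair).
For λ=-3+i: an eigenvector is (-1,0) - i(-2,-1) = (-1 + 2i, 0 + i).
A real fundamental pair from Re and Im of e^((-3+i)t)v: X_1 = e^(-3t)(cos(t)·(-1,0) + sin(t)·(-2,-1)), X_2 = e^(-3t)(sin(t)·(-1,0) - cos(t)·(-2,-1)).
General solution: c_1X_1 + c_2X_2.
Applying x(0)=0, y(0)=1 gives c_1=2, c_2=1.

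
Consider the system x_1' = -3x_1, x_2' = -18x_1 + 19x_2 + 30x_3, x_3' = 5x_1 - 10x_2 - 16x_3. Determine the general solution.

x_1(t) = K_1e^(-3t), x_2(t) = -6K_1e^(-3t) - 3K_2e^(-t) + 2K_3e^(4t), x_3(t) = 5K_1e^(-3t) + 2K_2e^(-t) - K_3e^(4t)

Coefficient matrix A = [[-3, 0, 0], [-18, 19, 30], [5, -10, -16]].
det(A - λI) = 0 gives eigenvalues λ = -3, -1, 4.
For λ=-3: eigenvector (1,-6,5).
For λ=-1: eigenvector (0,-3,2).
For λ=4: eigenvector (0,2,-1).
General solution: K_1e^(-3t)(1,-6,5) + K_2e^(-t)(0,-3,2) + K_3e^(4t)(0,2,-1).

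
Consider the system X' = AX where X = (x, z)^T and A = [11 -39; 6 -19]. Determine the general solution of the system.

x(t) = 2K_1e^(-4t)sin(3t) + 3K_1e^(-4t)cos(3t) + 3K_2e^(-4t)sin(3t) - 2K_2e^(-4t)cos(3t), z(t) = K_1e^(-4t)sin(3t) + K_1e^(-4t)cos(3t) + K_2e^(-4t)sin(3t) - K_2e^(-4t)cos(3t)

Coefficient matrix A = [[11, -39], [6, -19]].
Characteristic polynomial det(A - λI) = λ^2 + 8λ + 25 = 0.
Eigenvalues λ = -4 ± 3i (complex conjugate pair).
For λ=-4+3i: an eigenvector is (3,1) - i(2,1) = (3 - 2i, 1 - i).
A real fundamental pair from Re and Im of e^((-4+3i)t)v: X_1 = e^(-4t)(cos(3t)·(3,1) + sin(3t)·(2,1)), X_2 = e^(-4t)(sin(3t)·(3,1) - cos(3t)·(2,1)).
General solution: K_1X_1 + K_2X_2.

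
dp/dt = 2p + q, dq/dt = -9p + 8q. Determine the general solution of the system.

Coefficient matrix A = [[2, 1], [-9, 8]].
Characteristic polynomial det(A - λI) = λ^2 - 10λ + 25 = 0.
Single eigenvalue λ = 5 with algebraic multiplicity 2.
Eigenvector v = (1,3); generalized eigenvector w with (A-λI)w=v is (-1,-2).
General solution: e^(5t)[C_1·v + C_2·(t·v + w)].

p(t) = C_1e^(5t) + C_2te^(5t) - C_2e^(5t), q(t) = 3C_1e^(5t) + 3C_2te^(5t) - 2C_2e^(5t)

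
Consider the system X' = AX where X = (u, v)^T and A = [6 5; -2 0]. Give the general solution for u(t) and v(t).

Coefficient matrix A = [[6, 5], [-2, 0]].
Characteristic polynomial det(A - λI) = λ^2 - 6λ + 10 = 0.
Eigenvalues λ = 3 ± i (complex conjugate pair).
For λ=3+i: an eigenvector is (-2,1) - i(-1,1) = (-2 + i, 1 - i).
A real fundamental pair from Re and Im of e^((3+i)t)v: X_1 = e^(3t)(cos(t)·(-2,1) + sin(t)·(-1,1)), X_2 = e^(3t)(sin(t)·(-2,1) - cos(t)·(-1,1)).
General solution: C_1X_1 + C_2X_2.

u(t) = -C_1e^(3t)sin(t) - 2C_1e^(3t)cos(t) - 2C_2e^(3t)sin(t) + C_2e^(3t)cos(t), v(t) = C_1e^(3t)sin(t) + C_1e^(3t)cos(t) + C_2e^(3t)sin(t) - C_2e^(3t)cos(t)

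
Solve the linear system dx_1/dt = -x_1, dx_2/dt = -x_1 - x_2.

x_1(t) = -C_2e^(-t), x_2(t) = C_1e^(-t) + C_2te^(-t) - 3C_2e^(-t)

Coefficient matrix A = [[-1, 0], [-1, -1]].
Characteristic polynomial det(A - λI) = λ^2 + 2λ + 1 = 0.
Single eigenvalue λ = -1 with algebraic multiplicity 2.
Eigenvector v = (0,1); generalized eigenvector w with (A-λI)w=v is (-1,-3).
General solution: e^(-t)[C_1·v + C_2·(t·v + w)].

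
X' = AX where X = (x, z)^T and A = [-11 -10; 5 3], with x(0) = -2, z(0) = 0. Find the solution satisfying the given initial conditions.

Coefficient matrix A = [[-11, -10], [5, 3]].
Characteristic polynomial det(A - λI) = λ^2 + 8λ + 17 = 0.
Eigenvalues λ = -4 ± i (complex conjugate pair).
For λ=-4+i: an eigenvector is (-1,1) - i(-3,2) = (-1 + 3i, 1 - 2i).
A real fundamental pair from Re and Im of e^((-4+i)t)v: X_1 = e^(-4t)(cos(t)·(-1,1) + sin(t)·(-3,2)), X_2 = e^(-4t)(sin(t)·(-1,1) - cos(t)·(-3,2)).
General solution: C_1X_1 + C_2X_2.
Applying x(0)=-2, z(0)=0 gives C_1=-4, C_2=-2.

x(t) = 14e^(-4t)sin(t) - 2e^(-4t)cos(t), z(t) = -10e^(-4t)sin(t)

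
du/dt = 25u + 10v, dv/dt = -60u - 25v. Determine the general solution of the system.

u(t) = -c_1e^(-5t) - c_2e^(5t), v(t) = 3c_1e^(-5t) + 2c_2e^(5t)

Coefficient matrix A = [[25, 10], [-60, -25]].
Characteristic polynomial det(A - λI) = λ^2 - 25 = 0.
Eigenvalues λ = -5, 5.
For λ=-5: (A-λI) row 1 is [30, 10], so an eigenvector is (-1, 3).
For λ=5: (A-λI) row 1 is [20, 10], so an eigenvector is (-1, 2).
General solution: c_1e^(-5t)(-1,3) + c_2e^(5t)(-1,2).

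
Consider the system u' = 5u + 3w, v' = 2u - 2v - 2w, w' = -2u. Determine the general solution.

Coefficient matrix A = [[5, 0, 3], [2, -2, -2], [-2, 0, 0]].
det(A - λI) = 0 gives eigenvalues λ = -2, 3, 2.
For λ=-2: eigenvector (0,1,0).
For λ=3: eigenvector (3,2,-2).
For λ=2: eigenvector (-1,-1,1).
General solution: c_1e^(-2t)(0,1,0) + c_2e^(3t)(3,2,-2) + c_3e^(2t)(-1,-1,1).

u(t) = 3c_2e^(3t) - c_3e^(2t), v(t) = c_1e^(-2t) + 2c_2e^(3t) - c_3e^(2t), w(t) = -2c_2e^(3t) + c_3e^(2t)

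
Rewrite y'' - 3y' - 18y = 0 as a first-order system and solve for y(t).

Let x_1 = y, x_2 = y'. Then x_1' = x_2 and x_2' = 18x_1 + 3x_2.
A = [[0,1],[18,3]]; det(A-λI) = λ^2 - 3λ - 18.
Eigenvalues λ = -3, 6 with eigenvectors (1,-3), (1,6).

y(t) = C_1e^(-3t) + C_2e^(6t)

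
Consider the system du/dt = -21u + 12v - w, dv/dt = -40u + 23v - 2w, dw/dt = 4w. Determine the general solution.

u(t) = 3C_1e^(-t) - C_2e^(4t) + C_3e^(3t), v(t) = 5C_1e^(-t) - 2C_2e^(4t) + 2C_3e^(3t), w(t) = C_2e^(4t)

Coefficient matrix A = [[-21, 12, -1], [-40, 23, -2], [0, 0, 4]].
det(A - λI) = 0 gives eigenvalues λ = -1, 4, 3.
For λ=-1: eigenvector (3,5,0).
For λ=4: eigenvector (-1,-2,1).
For λ=3: eigenvector (1,2,0).
General solution: C_1e^(-t)(3,5,0) + C_2e^(4t)(-1,-2,1) + C_3e^(3t)(1,2,0).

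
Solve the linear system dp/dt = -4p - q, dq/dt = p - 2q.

p(t) = c_1e^(-3t) + c_2te^(-3t) - 3c_2e^(-3t), q(t) = -c_1e^(-3t) - c_2te^(-3t) + 2c_2e^(-3t)

Coefficient matrix A = [[-4, -1], [1, -2]].
Characteristic polynomial det(A - λI) = λ^2 + 6λ + 9 = 0.
Single eigenvalue λ = -3 with algebraic multiplicity 2.
Eigenvector v = (1,-1); generalized eigenvector w with (A-λI)w=v is (-3,2).
General solution: e^(-3t)[c_1·v + c_2·(t·v + w)].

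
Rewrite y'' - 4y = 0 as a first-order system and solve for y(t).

Let x_1 = y, x_2 = y'. Then x_1' = x_2 and x_2' = 4x_1.
A = [[0,1],[4,0]]; det(A-λI) = λ^2 - 4.
Eigenvalues λ = 2, -2 with eigenvectors (1,2), (1,-2).

y(t) = c_1e^(2t) + c_2e^(-2t)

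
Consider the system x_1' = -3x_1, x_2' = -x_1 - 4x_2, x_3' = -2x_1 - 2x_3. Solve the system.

x_1(t) = c_1e^(-3t), x_2(t) = -c_1e^(-3t) + c_2e^(-4t), x_3(t) = 2c_1e^(-3t) + c_3e^(-2t)

Coefficient matrix A = [[-3, 0, 0], [-1, -4, 0], [-2, 0, -2]].
det(A - λI) = 0 gives eigenvalues λ = -3, -4, -2.
For λ=-3: eigenvector (1,-1,2).
For λ=-4: eigenvector (0,1,0).
For λ=-2: eigenvector (0,0,1).
General solution: c_1e^(-3t)(1,-1,2) + c_2e^(-4t)(0,1,0) + c_3e^(-2t)(0,0,1).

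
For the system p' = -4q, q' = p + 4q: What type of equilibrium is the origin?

unstable improper node

A = [[0,-4],[1,4]]; det(A-λI) = λ^2 - 4λ + 4.
repeated λ = 2 with a single eigenvector.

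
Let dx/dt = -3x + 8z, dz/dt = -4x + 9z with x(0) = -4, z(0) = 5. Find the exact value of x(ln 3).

3348

A = [[-3,8],[-4,9]]; eigenvalues λ = 1, 5.
Eigenvectors: (-2,-1) for λ=1, (1,1) for λ=5.
From the initial condition, c_1 = 9, c_2 = 14.
x(ln 3) = (9)(3^1)(-2) + (14)(3^5)(1) = 3348.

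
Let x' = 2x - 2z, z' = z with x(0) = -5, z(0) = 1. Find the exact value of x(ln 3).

A = [[2,-2],[0,1]]; eigenvalues λ = 1, 2.
Eigenvectors: (2,1) for λ=1, (1,0) for λ=2.
From the initial condition, c_1 = 1, c_2 = -7.
x(ln 3) = (1)(3^1)(2) + (-7)(3^2)(1) = -57.

-57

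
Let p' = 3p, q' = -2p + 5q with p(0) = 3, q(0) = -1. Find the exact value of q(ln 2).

A = [[3,0],[-2,5]]; eigenvalues λ = 5, 3.
Eigenvectors: (0,-1) for λ=5, (1,1) for λ=3.
From the initial condition, c_1 = 4, c_2 = 3.
q(ln 2) = (4)(2^5)(-1) + (3)(2^3)(1) = -104.

-104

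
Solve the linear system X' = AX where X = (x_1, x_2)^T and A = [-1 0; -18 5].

x_1(t) = -K_1e^(-t), x_2(t) = -3K_1e^(-t) + K_2e^(5t)

Coefficient matrix A = [[-1, 0], [-18, 5]].
Characteristic polynomial det(A - λI) = λ^2 - 4λ - 5 = 0.
Eigenvalues λ = -1, 5.
For λ=-1: (A-λI) row 2 is [-18, 6], so an eigenvector is (-1, -3).
For λ=5: (A-λI) row 1 is [-6, 0], so an eigenvector is (0, 1).
General solution: K_1e^(-t)(-1,-3) + K_2e^(5t)(0,1).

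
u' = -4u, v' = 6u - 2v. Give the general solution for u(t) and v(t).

u(t) = c_1e^(-4t), v(t) = -3c_1e^(-4t) - c_2e^(-2t)

Coefficient matrix A = [[-4, 0], [6, -2]].
Characteristic polynomial det(A - λI) = λ^2 + 6λ + 8 = 0.
Eigenvalues λ = -4, -2.
For λ=-4: (A-λI) row 2 is [6, 2], so an eigenvector is (1, -3).
For λ=-2: (A-λI) row 1 is [-2, 0], so an eigenvector is (0, -1).
General solution: c_1e^(-4t)(1,-3) + c_2e^(-2t)(0,-1).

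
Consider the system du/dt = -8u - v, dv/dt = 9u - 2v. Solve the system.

Coefficient matrix A = [[-8, -1], [9, -2]].
Characteristic polynomial det(A - λI) = λ^2 + 10λ + 25 = 0.
Single eigenvalue λ = -5 with algebraic multiplicity 2.
Eigenvector v = (-1,3); generalized eigenvector w with (A-λI)w=v is (0,1).
General solution: e^(-5t)[c_1·v + c_2·(t·v + w)].

u(t) = -c_1e^(-5t) - c_2te^(-5t), v(t) = 3c_1e^(-5t) + 3c_2te^(-5t) + c_2e^(-5t)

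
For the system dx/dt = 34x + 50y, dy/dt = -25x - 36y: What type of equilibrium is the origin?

stable spiral

A = [[34,50],[-25,-36]]; det(A-λI) = λ^2 + 2λ + 26.
λ = -1 ± 5i: negative real part.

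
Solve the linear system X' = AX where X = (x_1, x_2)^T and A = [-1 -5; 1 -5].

x_1(t) = -2K_1e^(-3t)sin(t) - K_1e^(-3t)cos(t) - K_2e^(-3t)sin(t) + 2K_2e^(-3t)cos(t), x_2(t) = -K_1e^(-3t)sin(t) + K_2e^(-3t)cos(t)

Coefficient matrix A = [[-1, -5], [1, -5]].
Characteristic polynomial det(A - λI) = λ^2 + 6λ + 10 = 0.
Eigenvalues λ = -3 ± i (complex conjugate pair).
For λ=-3+i: an eigenvector is (-1,0) - i(-2,-1) = (-1 + 2i, 0 + i).
A real fundamental pair from Re and Im of e^((-3+i)t)v: X_1 = e^(-3t)(cos(t)·(-1,0) + sin(t)·(-2,-1)), X_2 = e^(-3t)(sin(t)·(-1,0) - cos(t)·(-2,-1)).
General solution: K_1X_1 + K_2X_2.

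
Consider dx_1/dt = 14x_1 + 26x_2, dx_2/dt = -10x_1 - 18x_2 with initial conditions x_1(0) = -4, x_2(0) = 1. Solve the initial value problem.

x_1(t) = -19e^(-2t)sin(2t) - 4e^(-2t)cos(2t), x_2(t) = 12e^(-2t)sin(2t) + e^(-2t)cos(2t)

Coefficient matrix A = [[14, 26], [-10, -18]].
Characteristic polynomial det(A - λI) = λ^2 + 4λ + 8 = 0.
Eigenvalues λ = -2 ± 2i (complex conjugate pair).
For λ=-2+2i: an eigenvector is (2,-1) - i(3,-2) = (2 - 3i, -1 + 2i).
A real fundamental pair from Re and Im of e^((-2+2i)t)v: X_1 = e^(-2t)(cos(2t)·(2,-1) + sin(2t)·(3,-2)), X_2 = e^(-2t)(sin(2t)·(2,-1) - cos(2t)·(3,-2)).
General solution: C_1X_1 + C_2X_2.
Applying x_1(0)=-4, x_2(0)=1 gives C_1=-5, C_2=-2.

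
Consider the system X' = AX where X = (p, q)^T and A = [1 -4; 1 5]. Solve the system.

Coefficient matrix A = [[1, -4], [1, 5]].
Characteristic polynomial det(A - λI) = λ^2 - 6λ + 9 = 0.
Single eigenvalue λ = 3 with algebraic multiplicity 2.
Eigenvector v = (2,-1); generalized eigenvector w with (A-λI)w=v is (3,-2).
General solution: e^(3t)[c_1·v + c_2·(t·v + w)].

p(t) = 2c_1e^(3t) + 2c_2te^(3t) + 3c_2e^(3t), q(t) = -c_1e^(3t) - c_2te^(3t) - 2c_2e^(3t)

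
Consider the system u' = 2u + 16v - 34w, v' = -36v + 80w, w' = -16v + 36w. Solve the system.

u(t) = -K_1e^(4t) - 2K_2e^(-4t) + K_3e^(2t), v(t) = 2K_1e^(4t) + 5K_2e^(-4t), w(t) = K_1e^(4t) + 2K_2e^(-4t)

Coefficient matrix A = [[2, 16, -34], [0, -36, 80], [0, -16, 36]].
det(A - λI) = 0 gives eigenvalues λ = 4, -4, 2.
For λ=4: eigenvector (-1,2,1).
For λ=-4: eigenvector (-2,5,2).
For λ=2: eigenvector (1,0,0).
General solution: K_1e^(4t)(-1,2,1) + K_2e^(-4t)(-2,5,2) + K_3e^(2t)(1,0,0).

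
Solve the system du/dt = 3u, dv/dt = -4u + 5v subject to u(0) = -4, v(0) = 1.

Coefficient matrix A = [[3, 0], [-4, 5]].
Characteristic polynomial det(A - λI) = λ^2 - 8λ + 15 = 0.
Eigenvalues λ = 5, 3.
For λ=5: (A-λI) row 1 is [-2, 0], so an eigenvector is (0, 1).
For λ=3: (A-λI) row 2 is [-4, 2], so an eigenvector is (-1, -2).
General solution: C_1e^(5t)(0,1) + C_2e^(3t)(-1,-2).
Applying u(0)=-4, v(0)=1 gives C_1=9, C_2=4.

u(t) = -4e^(3t), v(t) = 9e^(5t) - 8e^(3t)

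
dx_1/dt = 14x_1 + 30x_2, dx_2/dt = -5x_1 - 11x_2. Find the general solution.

x_1(t) = 3c_1e^(4t) + 2c_2e^(-t), x_2(t) = -c_1e^(4t) - c_2e^(-t)

Coefficient matrix A = [[14, 30], [-5, -11]].
Characteristic polynomial det(A - λI) = λ^2 - 3λ - 4 = 0.
Eigenvalues λ = 4, -1.
For λ=4: (A-λI) row 1 is [10, 30], so an eigenvector is (3, -1).
For λ=-1: (A-λI) row 1 is [15, 30], so an eigenvector is (2, -1).
General solution: c_1e^(4t)(3,-1) + c_2e^(-t)(2,-1).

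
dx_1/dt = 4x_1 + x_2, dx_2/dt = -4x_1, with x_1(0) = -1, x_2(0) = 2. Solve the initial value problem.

x_1(t) = -e^(2t), x_2(t) = 2e^(2t)

Coefficient matrix A = [[4, 1], [-4, 0]].
Characteristic polynomial det(A - λI) = λ^2 - 4λ + 4 = 0.
Single eigenvalue λ = 2 with algebraic multiplicity 2.
Eigenvector v = (1,-2); generalized eigenvector w with (A-λI)w=v is (0,1).
General solution: e^(2t)[c_1·v + c_2·(t·v + w)].
Applying x_1(0)=-1, x_2(0)=2 gives c_1=-1, c_2=0.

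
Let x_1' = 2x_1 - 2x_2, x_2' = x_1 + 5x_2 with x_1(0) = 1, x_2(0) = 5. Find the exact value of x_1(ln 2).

-80

A = [[2,-2],[1,5]]; eigenvalues λ = 4, 3.
Eigenvectors: (-1,1) for λ=4, (2,-1) for λ=3.
From the initial condition, c_1 = 11, c_2 = 6.
x_1(ln 2) = (11)(2^4)(-1) + (6)(2^3)(2) = -80.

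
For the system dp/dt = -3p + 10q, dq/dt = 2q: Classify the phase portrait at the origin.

saddle

A = [[-3,10],[0,2]]; det(A-λI) = λ^2 + λ - 6.
λ = -3, 2: opposite signs.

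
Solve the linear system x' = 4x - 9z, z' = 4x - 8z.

Coefficient matrix A = [[4, -9], [4, -8]].
Characteristic polynomial det(A - λI) = λ^2 + 4λ + 4 = 0.
Single eigenvalue λ = -2 with algebraic multiplicity 2.
Eigenvector v = (3,2); generalized eigenvector w with (A-λI)w=v is (2,1).
General solution: e^(-2t)[c_1·v + c_2·(t·v + w)].

x(t) = 3c_1e^(-2t) + 3c_2te^(-2t) + 2c_2e^(-2t), z(t) = 2c_1e^(-2t) + 2c_2te^(-2t) + c_2e^(-2t)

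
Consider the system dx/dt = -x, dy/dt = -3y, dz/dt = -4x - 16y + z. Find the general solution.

Coefficient matrix A = [[-1, 0, 0], [0, -3, 0], [-4, -16, 1]].
det(A - λI) = 0 gives eigenvalues λ = -1, 1, -3.
For λ=-1: eigenvector (1,0,2).
For λ=1: eigenvector (0,0,1).
For λ=-3: eigenvector (0,1,4).
General solution: K_1e^(-t)(1,0,2) + K_2e^(t)(0,0,1) + K_3e^(-3t)(0,1,4).

x(t) = K_1e^(-t), y(t) = K_3e^(-3t), z(t) = 2K_1e^(-t) + K_2e^(t) + 4K_3e^(-3t)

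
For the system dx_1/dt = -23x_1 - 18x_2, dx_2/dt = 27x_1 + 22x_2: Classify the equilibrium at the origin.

saddle

A = [[-23,-18],[27,22]]; det(A-λI) = λ^2 + λ - 20.
λ = 4, -5: opposite signs.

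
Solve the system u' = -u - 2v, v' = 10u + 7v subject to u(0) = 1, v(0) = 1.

Coefficient matrix A = [[-1, -2], [10, 7]].
Characteristic polynomial det(A - λI) = λ^2 - 6λ + 13 = 0.
Eigenvalues λ = 3 ± 2i (complex conjugate pair).
For λ=3+2i: an eigenvector is (0,-1) - i(1,-2) = (0 - i, -1 + 2i).
A real fundamental pair from Re and Im of e^((3+2i)t)v: X_1 = e^(3t)(cos(2t)·(0,-1) + sin(2t)·(1,-2)), X_2 = e^(3t)(sin(2t)·(0,-1) - cos(2t)·(1,-2)).
General solution: C_1X_1 + C_2X_2.
Applying u(0)=1, v(0)=1 gives C_1=-3, C_2=-1.

u(t) = -3e^(3t)sin(2t) + e^(3t)cos(2t), v(t) = 7e^(3t)sin(2t) + e^(3t)cos(2t)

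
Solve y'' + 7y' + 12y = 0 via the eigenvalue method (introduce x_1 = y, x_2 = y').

Let x_1 = y, x_2 = y'. Then x_1' = x_2 and x_2' = -12x_1 - 7x_2.
A = [[0,1],[-12,-7]]; det(A-λI) = λ^2 + 7λ + 12.
Eigenvalues λ = -3, -4 with eigenvectors (1,-3), (1,-4).

y(t) = C_1e^(-3t) + C_2e^(-4t)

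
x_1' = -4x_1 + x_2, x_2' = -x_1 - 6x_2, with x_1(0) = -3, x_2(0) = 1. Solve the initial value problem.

x_1(t) = -2te^(-5t) - 3e^(-5t), x_2(t) = 2te^(-5t) + e^(-5t)

Coefficient matrix A = [[-4, 1], [-1, -6]].
Characteristic polynomial det(A - λI) = λ^2 + 10λ + 25 = 0.
Single eigenvalue λ = -5 with algebraic multiplicity 2.
Eigenvector v = (1,-1); generalized eigenvector w with (A-λI)w=v is (2,-1).
General solution: e^(-5t)[C_1·v + C_2·(t·v + w)].
Applying x_1(0)=-3, x_2(0)=1 gives C_1=1, C_2=-2.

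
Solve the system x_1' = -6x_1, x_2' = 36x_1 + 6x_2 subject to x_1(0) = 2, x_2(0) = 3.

Coefficient matrix A = [[-6, 0], [36, 6]].
Characteristic polynomial det(A - λI) = λ^2 - 36 = 0.
Eigenvalues λ = 6, -6.
For λ=6: (A-λI) row 1 is [-12, 0], so an eigenvector is (0, 1).
For λ=-6: (A-λI) row 2 is [36, 12], so an eigenvector is (1, -3).
General solution: K_1e^(6t)(0,1) + K_2e^(-6t)(1,-3).
Applying x_1(0)=2, x_2(0)=3 gives K_1=9, K_2=2.

x_1(t) = 2e^(-6t), x_2(t) = 9e^(6t) - 6e^(-6t)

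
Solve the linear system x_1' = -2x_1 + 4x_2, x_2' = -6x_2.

x_1(t) = -K_1e^(-2t) + K_2e^(-6t), x_2(t) = -K_2e^(-6t)

Coefficient matrix A = [[-2, 4], [0, -6]].
Characteristic polynomial det(A - λI) = λ^2 + 8λ + 12 = 0.
Eigenvalues λ = -2, -6.
For λ=-2: (A-λI) row 1 is [0, 4], so an eigenvector is (-1, 0).
For λ=-6: (A-λI) row 1 is [4, 4], so an eigenvector is (1, -1).
General solution: K_1e^(-2t)(-1,0) + K_2e^(-6t)(1,-1).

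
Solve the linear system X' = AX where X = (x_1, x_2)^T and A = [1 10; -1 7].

x_1(t) = -3K_1e^(4t)sin(t) + K_1e^(4t)cos(t) + K_2e^(4t)sin(t) + 3K_2e^(4t)cos(t), x_2(t) = -K_1e^(4t)sin(t) + K_2e^(4t)cos(t)

Coefficient matrix A = [[1, 10], [-1, 7]].
Characteristic polynomial det(A - λI) = λ^2 - 8λ + 17 = 0.
Eigenvalues λ = 4 ± i (complex conjugate pair).
For λ=4+i: an eigenvector is (1,0) - i(-3,-1) = (1 + 3i, 0 + i).
A real fundamental pair from Re and Im of e^((4+i)t)v: X_1 = e^(4t)(cos(t)·(1,0) + sin(t)·(-3,-1)), X_2 = e^(4t)(sin(t)·(1,0) - cos(t)·(-3,-1)).
General solution: K_1X_1 + K_2X_2.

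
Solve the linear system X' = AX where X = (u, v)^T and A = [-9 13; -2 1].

Coefficient matrix A = [[-9, 13], [-2, 1]].
Characteristic polynomial det(A - λI) = λ^2 + 8λ + 17 = 0.
Eigenvalues λ = -4 ± i (complex conjugate pair).
For λ=-4+i: an eigenvector is (-2,-1) - i(-3,-1) = (-2 + 3i, -1 + i).
A real fundamental pair from Re and Im of e^((-4+i)t)v: X_1 = e^(-4t)(cos(t)·(-2,-1) + sin(t)·(-3,-1)), X_2 = e^(-4t)(sin(t)·(-2,-1) - cos(t)·(-3,-1)).
General solution: c_1X_1 + c_2X_2.

u(t) = -3c_1e^(-4t)sin(t) - 2c_1e^(-4t)cos(t) - 2c_2e^(-4t)sin(t) + 3c_2e^(-4t)cos(t), v(t) = -c_1e^(-4t)sin(t) - c_1e^(-4t)cos(t) - c_2e^(-4t)sin(t) + c_2e^(-4t)cos(t)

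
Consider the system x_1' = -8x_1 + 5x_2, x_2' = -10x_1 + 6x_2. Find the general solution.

x_1(t) = 2c_1e^(-t)sin(t) - c_1e^(-t)cos(t) - c_2e^(-t)sin(t) - 2c_2e^(-t)cos(t), x_2(t) = 3c_1e^(-t)sin(t) - c_1e^(-t)cos(t) - c_2e^(-t)sin(t) - 3c_2e^(-t)cos(t)

Coefficient matrix A = [[-8, 5], [-10, 6]].
Characteristic polynomial det(A - λI) = λ^2 + 2λ + 2 = 0.
Eigenvalues λ = -1 ± i (complex conjugate pair).
For λ=-1+i: an eigenvector is (-1,-1) - i(2,3) = (-1 - 2i, -1 - 3i).
A real fundamental pair from Re and Im of e^((-1+i)t)v: X_1 = e^(-t)(cos(t)·(-1,-1) + sin(t)·(2,3)), X_2 = e^(-t)(sin(t)·(-1,-1) - cos(t)·(2,3)).
General solution: c_1X_1 + c_2X_2.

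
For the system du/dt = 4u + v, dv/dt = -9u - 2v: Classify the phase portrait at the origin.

unstable improper node

A = [[4,1],[-9,-2]]; det(A-λI) = λ^2 - 2λ + 1.
repeated λ = 1 with a single eigenvector.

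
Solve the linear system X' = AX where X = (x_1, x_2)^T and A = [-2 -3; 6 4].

Coefficient matrix A = [[-2, -3], [6, 4]].
Characteristic polynomial det(A - λI) = λ^2 - 2λ + 10 = 0.
Eigenvalues λ = 1 ± 3i (complex conjugate pair).
For λ=1+3i: an eigenvector is (1,-1) - i(0,1) = (1, -1 - i).
A real fundamental pair from Re and Im of e^((1+3i)t)v: X_1 = e^(t)(cos(3t)·(1,-1) + sin(3t)·(0,1)), X_2 = e^(t)(sin(3t)·(1,-1) - cos(3t)·(0,1)).
General solution: K_1X_1 + K_2X_2.

x_1(t) = K_1e^(t)cos(3t) + K_2e^(t)sin(3t), x_2(t) = K_1e^(t)sin(3t) - K_1e^(t)cos(3t) - K_2e^(t)sin(3t) - K_2e^(t)cos(3t)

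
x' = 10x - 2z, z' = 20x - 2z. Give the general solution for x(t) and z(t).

x(t) = c_1e^(4t)cos(2t) + c_2e^(4t)sin(2t), z(t) = c_1e^(4t)sin(2t) + 3c_1e^(4t)cos(2t) + 3c_2e^(4t)sin(2t) - c_2e^(4t)cos(2t)

Coefficient matrix A = [[10, -2], [20, -2]].
Characteristic polynomial det(A - λI) = λ^2 - 8λ + 20 = 0.
Eigenvalues λ = 4 ± 2i (complex conjugate pair).
For λ=4+2i: an eigenvector is (1,3) - i(0,1) = (1, 3 - i).
A real fundamental pair from Re and Im of e^((4+2i)t)v: X_1 = e^(4t)(cos(2t)·(1,3) + sin(2t)·(0,1)), X_2 = e^(4t)(sin(2t)·(1,3) - cos(2t)·(0,1)).
General solution: c_1X_1 + c_2X_2.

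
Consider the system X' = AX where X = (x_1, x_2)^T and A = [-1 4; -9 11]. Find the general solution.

Coefficient matrix A = [[-1, 4], [-9, 11]].
Characteristic polynomial det(A - λI) = λ^2 - 10λ + 25 = 0.
Single eigenvalue λ = 5 with algebraic multiplicity 2.
Eigenvector v = (2,3); generalized eigenvector w with (A-λI)w=v is (1,2).
General solution: e^(5t)[C_1·v + C_2·(t·v + w)].

x_1(t) = 2C_1e^(5t) + 2C_2te^(5t) + C_2e^(5t), x_2(t) = 3C_1e^(5t) + 3C_2te^(5t) + 2C_2e^(5t)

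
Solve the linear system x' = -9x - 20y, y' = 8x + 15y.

x(t) = -K_1e^(3t)sin(4t) + 2K_1e^(3t)cos(4t) + 2K_2e^(3t)sin(4t) + K_2e^(3t)cos(4t), y(t) = K_1e^(3t)sin(4t) - K_1e^(3t)cos(4t) - K_2e^(3t)sin(4t) - K_2e^(3t)cos(4t)

Coefficient matrix A = [[-9, -20], [8, 15]].
Characteristic polynomial det(A - λI) = λ^2 - 6λ + 25 = 0.
Eigenvalues λ = 3 ± 4i (complex conjugate pair).
For λ=3+4i: an eigenvector is (2,-1) - i(-1,1) = (2 + i, -1 - i).
A real fundamental pair from Re and Im of e^((3+4i)t)v: X_1 = e^(3t)(cos(4t)·(2,-1) + sin(4t)·(-1,1)), X_2 = e^(3t)(sin(4t)·(2,-1) - cos(4t)·(-1,1)).
General solution: K_1X_1 + K_2X_2.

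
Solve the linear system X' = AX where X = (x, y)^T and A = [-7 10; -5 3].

Coefficient matrix A = [[-7, 10], [-5, 3]].
Characteristic polynomial det(A - λI) = λ^2 + 4λ + 29 = 0.
Eigenvalues λ = -2 ± 5i (complex conjugate pair).
For λ=-2+5i: an eigenvector is (-1,0) - i(1,1) = (-1 - i, 0 - i).
A real fundamental pair from Re and Im of e^((-2+5i)t)v: X_1 = e^(-2t)(cos(5t)·(-1,0) + sin(5t)·(1,1)), X_2 = e^(-2t)(sin(5t)·(-1,0) - cos(5t)·(1,1)).
General solution: c_1X_1 + c_2X_2.

x(t) = c_1e^(-2t)sin(5t) - c_1e^(-2t)cos(5t) - c_2e^(-2t)sin(5t) - c_2e^(-2t)cos(5t), y(t) = c_1e^(-2t)sin(5t) - c_2e^(-2t)cos(5t)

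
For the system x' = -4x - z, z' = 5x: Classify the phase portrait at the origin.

A = [[-4,-1],[5,0]]; det(A-λI) = λ^2 + 4λ + 5.
λ = -2 ± i: negative real part.

stable spiral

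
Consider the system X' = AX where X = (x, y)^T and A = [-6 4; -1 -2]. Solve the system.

x(t) = -2C_1e^(-4t) - 2C_2te^(-4t) + 3C_2e^(-4t), y(t) = -C_1e^(-4t) - C_2te^(-4t) + C_2e^(-4t)

Coefficient matrix A = [[-6, 4], [-1, -2]].
Characteristic polynomial det(A - λI) = λ^2 + 8λ + 16 = 0.
Single eigenvalue λ = -4 with algebraic multiplicity 2.
Eigenvector v = (-2,-1); generalized eigenvector w with (A-λI)w=v is (3,1).
General solution: e^(-4t)[C_1·v + C_2·(t·v + w)].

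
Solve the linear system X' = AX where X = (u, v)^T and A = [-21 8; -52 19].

Coefficient matrix A = [[-21, 8], [-52, 19]].
Characteristic polynomial det(A - λI) = λ^2 + 2λ + 17 = 0.
Eigenvalues λ = -1 ± 4i (complex conjugate pair).
For λ=-1+4i: an eigenvector is (-1,-3) - i(-1,-2) = (-1 + i, -3 + 2i).
A real fundamental pair from Re and Im of e^((-1+4i)t)v: X_1 = e^(-t)(cos(4t)·(-1,-3) + sin(4t)·(-1,-2)), X_2 = e^(-t)(sin(4t)·(-1,-3) - cos(4t)·(-1,-2)).
General solution: K_1X_1 + K_2X_2.

u(t) = -K_1e^(-t)sin(4t) - K_1e^(-t)cos(4t) - K_2e^(-t)sin(4t) + K_2e^(-t)cos(4t), v(t) = -2K_1e^(-t)sin(4t) - 3K_1e^(-t)cos(4t) - 3K_2e^(-t)sin(4t) + 2K_2e^(-t)cos(4t)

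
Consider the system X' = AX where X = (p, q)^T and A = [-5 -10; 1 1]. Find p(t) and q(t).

Coefficient matrix A = [[-5, -10], [1, 1]].
Characteristic polynomial det(A - λI) = λ^2 + 4λ + 5 = 0.
Eigenvalues λ = -2 ± i (complex conjugate pair).
For λ=-2+i: an eigenvector is (-1,0) - i(3,-1) = (-1 - 3i, 0 + i).
A real fundamental pair from Re and Im of e^((-2+i)t)v: X_1 = e^(-2t)(cos(t)·(-1,0) + sin(t)·(3,-1)), X_2 = e^(-2t)(sin(t)·(-1,0) - cos(t)·(3,-1)).
General solution: c_1X_1 + c_2X_2.

p(t) = 3c_1e^(-2t)sin(t) - c_1e^(-2t)cos(t) - c_2e^(-2t)sin(t) - 3c_2e^(-2t)cos(t), q(t) = -c_1e^(-2t)sin(t) + c_2e^(-2t)cos(t)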